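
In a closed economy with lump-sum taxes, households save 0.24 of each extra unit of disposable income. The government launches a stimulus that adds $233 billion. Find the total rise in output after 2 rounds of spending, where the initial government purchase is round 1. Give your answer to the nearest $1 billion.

$410 billion

MPC = 1 − MPS = 1 − 0.24 = 0.76.
Round 1 adds ΔG = $233 billion; each later round is MPC = 0.76 times the previous.
After 2 rounds: 233 + 177.08 = ΔG·(1 − c^2)/(1 − c) = 233 × (1 − 0.5776)/0.24 ≈ $410 billion.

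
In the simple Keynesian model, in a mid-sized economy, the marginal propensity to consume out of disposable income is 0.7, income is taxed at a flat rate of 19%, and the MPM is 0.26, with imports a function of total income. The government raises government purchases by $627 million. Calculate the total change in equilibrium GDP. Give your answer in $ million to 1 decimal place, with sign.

Expenditure multiplier = 1/(1 − c(1−t) + m) = 1/(1 − 0.7×0.81 + 0.26) = 1/0.693 ≈ 1.443.
ΔY = k × ΔG = (+$627 million) / 0.693 ≈ +$904.8 million.

+$904.8 million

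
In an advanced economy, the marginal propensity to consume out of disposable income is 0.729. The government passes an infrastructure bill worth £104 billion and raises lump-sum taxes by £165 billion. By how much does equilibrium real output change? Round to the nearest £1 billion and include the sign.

−£60 billion

Expenditure multiplier = 1/(1 − MPC) = 1/(1 − 0.729) = 1/0.271 ≈ 3.69.
ΔG contributes k·ΔG = (+£104 billion) / 0.271 ≈ +£383.8 billion.
ΔT of +£165 billion changes first-round spending by −c·ΔT = −£120.285 billion, contributing k·(−c·ΔT) = (−£120.285 billion) / 0.271 ≈ −£443.9 billion.
Net ΔY = k(ΔG − c·ΔT) = (−£16.285 billion) / 0.271 ≈ −£60 billion.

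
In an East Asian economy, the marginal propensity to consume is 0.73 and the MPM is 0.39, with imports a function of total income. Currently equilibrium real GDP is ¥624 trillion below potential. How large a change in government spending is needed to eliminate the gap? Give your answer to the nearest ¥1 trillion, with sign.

Spending multiplier = 1/(1 − c + m) = 1/(1 − 0.73 + 0.39) = 1/0.66 ≈ 1.515.
Need ΔY = +¥624 trillion, so ΔG = ΔY/k = (+¥624 trillion) × 0.66 ≈ +¥412 trillion.
The government should increase government spending by ¥412 trillion.

+¥412 trillion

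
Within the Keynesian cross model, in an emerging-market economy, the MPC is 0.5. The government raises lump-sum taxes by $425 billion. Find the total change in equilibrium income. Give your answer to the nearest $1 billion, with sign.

A lump-sum tax change of +$425 billion shifts disposable income by −$425 billion; first-round consumption changes by −c × ΔT = −0.5 × (+$425 billion) = −$212.5 billion.
Expenditure multiplier = 1/(1 − MPC) = 1/(1 − 0.5) = 1/0.5 = 2.
The tax multiplier is −c × k = −1, so ΔY = k × (−c·ΔT) = (−$212.5 billion) / 0.5 = −$425 billion.

−$425 billion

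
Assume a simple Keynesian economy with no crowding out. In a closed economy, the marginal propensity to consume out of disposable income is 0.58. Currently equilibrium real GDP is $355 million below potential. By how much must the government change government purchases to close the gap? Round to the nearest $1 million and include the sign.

+$149 million

Spending multiplier = 1/(1 − MPC) = 1/(1 − 0.58) = 1/0.42 ≈ 2.381.
Need ΔY = +$355 million, so ΔG = ΔY/k = (+$355 million) × 0.42 ≈ +$149 million.
The government should increase government purchases by $149 million.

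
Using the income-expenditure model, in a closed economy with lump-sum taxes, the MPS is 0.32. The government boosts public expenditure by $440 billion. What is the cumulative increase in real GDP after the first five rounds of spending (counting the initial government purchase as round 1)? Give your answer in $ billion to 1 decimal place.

$1,175.1 billion

MPC = 1 − MPS = 1 − 0.32 = 0.68.
Round 1 adds ΔG = $440 billion; each later round is MPC = 0.68 times the previous.
After 5 rounds: 440 + 299.2 + 203.456 + 138.35008 + 94.0780544 = ΔG·(1 − c^5)/(1 − c) = 440 × (1 − 0.1453933568)/0.32 ≈ $1,175.1 billion.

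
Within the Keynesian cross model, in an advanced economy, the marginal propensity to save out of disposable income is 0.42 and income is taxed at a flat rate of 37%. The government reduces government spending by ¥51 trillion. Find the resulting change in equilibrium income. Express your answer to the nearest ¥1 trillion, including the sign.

MPC = 1 − MPS = 1 − 0.42 = 0.58.
Government-spending multiplier = 1/(1 − c(1−t)) = 1/(1 − 0.58×0.63) = 1/0.6346 ≈ 1.576.
ΔY = k × ΔG = (−¥51 trillion) / 0.6346 ≈ −¥80 trillion.

−¥80 trillion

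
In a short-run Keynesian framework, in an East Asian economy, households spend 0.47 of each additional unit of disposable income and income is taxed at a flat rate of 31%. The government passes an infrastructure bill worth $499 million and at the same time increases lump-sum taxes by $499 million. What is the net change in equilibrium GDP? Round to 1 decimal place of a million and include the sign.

Expenditure multiplier = 1/(1 − c(1−t)) = 1/(1 − 0.47×0.69) = 1/0.6757 ≈ 1.48.
ΔG contributes k·ΔG = (+$499 million) / 0.6757 ≈ +$738.5 million.
ΔT of +$499 million changes first-round spending by −c·ΔT = −$234.53 million, contributing k·(−c·ΔT) = (−$234.53 million) / 0.6757 ≈ −$347.1 million.
Net ΔY = k(ΔG − c·ΔT) = (+$264.47 million) / 0.6757 ≈ +$391.4 million.

+$391.4 million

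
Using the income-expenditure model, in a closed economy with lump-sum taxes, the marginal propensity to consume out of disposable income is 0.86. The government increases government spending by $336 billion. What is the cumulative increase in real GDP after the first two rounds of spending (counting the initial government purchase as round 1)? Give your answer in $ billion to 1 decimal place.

Round 1 adds ΔG = $336 billion; each later round is MPC = 0.86 times the previous.
After 2 rounds: 336 + 288.96 = ΔG·(1 − c^2)/(1 − c) = 336 × (1 − 0.7396)/0.14 ≈ $625 billion.

$625.0 billion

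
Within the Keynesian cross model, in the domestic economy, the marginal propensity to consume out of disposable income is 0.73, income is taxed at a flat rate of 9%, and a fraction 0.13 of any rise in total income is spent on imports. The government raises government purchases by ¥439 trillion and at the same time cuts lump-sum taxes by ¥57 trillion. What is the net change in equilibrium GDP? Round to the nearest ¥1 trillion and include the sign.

+¥1,032 trillion

Expenditure multiplier = 1/(1 − c(1−t) + m) = 1/(1 − 0.73×0.91 + 0.13) = 1/0.4657 ≈ 2.147.
ΔG contributes k·ΔG = (+¥439 trillion) / 0.4657 ≈ +¥942.7 trillion.
ΔT of −¥57 trillion changes first-round spending by −c·ΔT = +¥41.61 trillion, contributing k·(−c·ΔT) = (+¥41.61 trillion) / 0.4657 ≈ +¥89.3 trillion.
Net ΔY = k(ΔG − c·ΔT) = (+¥480.61 trillion) / 0.4657 ≈ +¥1,032 trillion.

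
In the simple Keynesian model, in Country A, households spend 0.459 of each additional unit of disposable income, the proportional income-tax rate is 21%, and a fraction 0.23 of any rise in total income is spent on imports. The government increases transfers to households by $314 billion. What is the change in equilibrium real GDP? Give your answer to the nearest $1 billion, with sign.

The transfer change shifts disposable income by +$314 billion, so first-round consumption changes by c·ΔTR = 0.459 × (+$314 billion) = +$144.126 billion.
Expenditure multiplier = 1/(1 − c(1−t) + m) = 1/(1 − 0.459×0.79 + 0.23) = 1/0.86739 ≈ 1.153.
The transfer multiplier is c × k ≈ 0.529, so ΔY = k × (c·ΔTR) = (+$144.126 billion) / 0.86739 ≈ +$166 billion.

+$166 billion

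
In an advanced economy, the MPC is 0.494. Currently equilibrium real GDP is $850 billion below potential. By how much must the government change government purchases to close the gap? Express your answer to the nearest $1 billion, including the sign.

+$430 billion

Spending multiplier = 1/(1 − MPC) = 1/(1 − 0.494) = 1/0.506 ≈ 1.976.
Need ΔY = +$850 billion, so ΔG = ΔY/k = (+$850 billion) × 0.506 ≈ +$430 billion.
The government should increase government purchases by $430 billion.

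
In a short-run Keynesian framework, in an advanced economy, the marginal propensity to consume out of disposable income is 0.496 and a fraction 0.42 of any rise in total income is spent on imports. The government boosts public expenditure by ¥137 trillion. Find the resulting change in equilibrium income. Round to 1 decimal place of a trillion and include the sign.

+¥148.3 trillion

Expenditure multiplier = 1/(1 − c + m) = 1/(1 − 0.496 + 0.42) = 1/0.924 ≈ 1.082.
ΔY = k × ΔG = (+¥137 trillion) / 0.924 ≈ +¥148.3 trillion.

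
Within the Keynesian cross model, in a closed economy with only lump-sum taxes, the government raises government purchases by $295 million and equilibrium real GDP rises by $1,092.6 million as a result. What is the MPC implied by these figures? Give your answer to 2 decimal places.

0.73

Implied spending multiplier k = ΔY/ΔG = 1,092.6/295 ≈ 3.7037.
Since k = 1/(1 − MPC), MPC = 1 − 1/k = 1 − ΔG/ΔY = 1 − 295/1,092.6 ≈ 0.73.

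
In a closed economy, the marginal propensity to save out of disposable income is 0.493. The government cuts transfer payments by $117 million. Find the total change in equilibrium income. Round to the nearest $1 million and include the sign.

MPC = 1 − MPS = 1 − 0.493 = 0.507.
The transfer change shifts disposable income by −$117 million, so first-round consumption changes by c·ΔTR = 0.507 × (−$117 million) = −$59.319 million.
Expenditure multiplier = 1/(1 − MPC) = 1/(1 − 0.507) = 1/0.493 ≈ 2.028.
The transfer multiplier is c × k ≈ 1.028, so ΔY = k × (c·ΔTR) = (−$59.319 million) / 0.493 ≈ −$120 million.

−$120 million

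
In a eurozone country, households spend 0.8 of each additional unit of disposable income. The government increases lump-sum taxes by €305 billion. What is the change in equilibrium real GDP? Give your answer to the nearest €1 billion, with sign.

−€1,220 billion

A lump-sum tax change of +€305 billion shifts disposable income by −€305 billion; first-round consumption changes by −c × ΔT = −0.8 × (+€305 billion) = −€244 billion.
Expenditure multiplier = 1/(1 − MPC) = 1/(1 − 0.8) = 1/0.2 = 5.
The tax multiplier is −c × k = −4, so ΔY = k × (−c·ΔT) = (−€244 billion) / 0.2 = −€1,220 billion.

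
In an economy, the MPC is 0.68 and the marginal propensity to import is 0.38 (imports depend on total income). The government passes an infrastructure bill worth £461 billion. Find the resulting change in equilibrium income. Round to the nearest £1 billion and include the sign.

Government-spending multiplier = 1/(1 − c + m) = 1/(1 − 0.68 + 0.38) = 1/0.7 ≈ 1.429.
ΔY = k × ΔG = (+£461 billion) / 0.7 ≈ +£659 billion.

+£659 billion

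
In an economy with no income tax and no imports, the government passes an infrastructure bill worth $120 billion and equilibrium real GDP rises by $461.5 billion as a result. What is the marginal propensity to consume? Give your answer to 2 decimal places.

0.74

Implied spending multiplier k = ΔY/ΔG = 461.5/120 ≈ 3.8458.
Since k = 1/(1 − MPC), MPC = 1 − 1/k = 1 − ΔG/ΔY = 1 − 120/461.5 ≈ 0.74.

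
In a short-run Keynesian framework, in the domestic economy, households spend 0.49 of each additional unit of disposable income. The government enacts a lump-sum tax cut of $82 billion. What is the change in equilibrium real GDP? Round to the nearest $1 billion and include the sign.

A lump-sum tax change of −$82 billion shifts disposable income by +$82 billion; first-round consumption changes by −c × ΔT = −0.49 × (−$82 billion) = +$40.18 billion.
Expenditure multiplier = 1/(1 − MPC) = 1/(1 − 0.49) = 1/0.51 ≈ 1.961.
The tax multiplier is −c × k ≈ −0.961, so ΔY = k × (−c·ΔT) = (+$40.18 billion) / 0.51 ≈ +$79 billion.

+$79 billion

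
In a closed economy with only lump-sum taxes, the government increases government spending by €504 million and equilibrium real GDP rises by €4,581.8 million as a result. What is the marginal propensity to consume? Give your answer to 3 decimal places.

0.890

Implied spending multiplier k = ΔY/ΔG = 4,581.8/504 ≈ 9.0909.
Since k = 1/(1 − MPC), MPC = 1 − 1/k = 1 − ΔG/ΔY = 1 − 504/4,581.8 ≈ 0.890.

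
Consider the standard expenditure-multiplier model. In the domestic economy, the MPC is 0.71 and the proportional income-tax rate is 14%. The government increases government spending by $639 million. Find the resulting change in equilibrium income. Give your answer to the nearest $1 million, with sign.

Government-spending multiplier = 1/(1 − c(1−t)) = 1/(1 − 0.71×0.86) = 1/0.3894 ≈ 2.568.
ΔY = k × ΔG = (+$639 million) / 0.3894 ≈ +$1,641 million.

+$1,641 million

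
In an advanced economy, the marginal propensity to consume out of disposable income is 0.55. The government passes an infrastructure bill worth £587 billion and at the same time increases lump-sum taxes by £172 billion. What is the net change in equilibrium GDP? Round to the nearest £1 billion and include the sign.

Expenditure multiplier = 1/(1 − MPC) = 1/(1 − 0.55) = 1/0.45 ≈ 2.222.
ΔG contributes k·ΔG = (+£587 billion) / 0.45 ≈ +£1,304.4 billion.
ΔT of +£172 billion changes first-round spending by −c·ΔT = −£94.6 billion, contributing k·(−c·ΔT) = (−£94.6 billion) / 0.45 ≈ −£210.2 billion.
Net ΔY = k(ΔG − c·ΔT) = (+£492.4 billion) / 0.45 ≈ +£1,094 billion.

+£1,094 billion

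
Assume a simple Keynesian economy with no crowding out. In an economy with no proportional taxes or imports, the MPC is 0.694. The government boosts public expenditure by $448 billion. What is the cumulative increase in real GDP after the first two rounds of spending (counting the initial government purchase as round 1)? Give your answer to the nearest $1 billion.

$759 billion

Round 1 adds ΔG = $448 billion; each later round is MPC = 0.694 times the previous.
After 2 rounds: 448 + 310.912 = ΔG·(1 − c^2)/(1 − c) = 448 × (1 − 0.481636)/0.306 ≈ $759 billion.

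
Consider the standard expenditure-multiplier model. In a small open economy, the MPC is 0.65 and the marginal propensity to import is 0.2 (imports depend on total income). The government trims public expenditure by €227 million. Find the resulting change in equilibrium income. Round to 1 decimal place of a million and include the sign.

−€412.7 million

Expenditure multiplier = 1/(1 − c + m) = 1/(1 − 0.65 + 0.2) = 1/0.55 ≈ 1.818.
ΔY = k × ΔG = (−€227 million) / 0.55 ≈ −€412.7 million.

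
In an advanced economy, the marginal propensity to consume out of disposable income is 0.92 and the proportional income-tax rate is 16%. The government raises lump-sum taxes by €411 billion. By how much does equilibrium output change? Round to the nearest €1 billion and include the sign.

A lump-sum tax change of +€411 billion shifts disposable income by −€411 billion; first-round consumption changes by −c × ΔT = −0.92 × (+€411 billion) = −€378.12 billion.
Expenditure multiplier = 1/(1 − c(1−t)) = 1/(1 − 0.92×0.84) = 1/0.2272 ≈ 4.401.
The tax multiplier is −c × k ≈ −4.049, so ΔY = k × (−c·ΔT) = (−€378.12 billion) / 0.2272 ≈ −€1,664 billion.

−€1,664 billion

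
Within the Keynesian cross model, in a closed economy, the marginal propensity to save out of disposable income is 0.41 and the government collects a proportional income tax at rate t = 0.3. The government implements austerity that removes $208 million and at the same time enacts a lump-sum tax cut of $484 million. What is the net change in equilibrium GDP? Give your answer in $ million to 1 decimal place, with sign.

MPC = 1 − MPS = 1 − 0.41 = 0.59.
Expenditure multiplier = 1/(1 − c(1−t)) = 1/(1 − 0.59×0.7) = 1/0.587 ≈ 1.704.
ΔG contributes k·ΔG = (−$208 million) / 0.587 ≈ −$354.3 million.
ΔT of −$484 million changes first-round spending by −c·ΔT = +$285.56 million, contributing k·(−c·ΔT) = (+$285.56 million) / 0.587 ≈ +$486.5 million.
Net ΔY = k(ΔG − c·ΔT) = (+$77.56 million) / 0.587 ≈ +$132.1 million.

+$132.1 million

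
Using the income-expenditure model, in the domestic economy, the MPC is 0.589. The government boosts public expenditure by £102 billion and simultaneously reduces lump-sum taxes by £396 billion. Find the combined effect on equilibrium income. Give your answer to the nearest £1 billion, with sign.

+£816 billion

Expenditure multiplier = 1/(1 − MPC) = 1/(1 − 0.589) = 1/0.411 ≈ 2.433.
ΔG contributes k·ΔG = (+£102 billion) / 0.411 ≈ +£248.2 billion.
ΔT of −£396 billion changes first-round spending by −c·ΔT = +£233.244 billion, contributing k·(−c·ΔT) = (+£233.244 billion) / 0.411 ≈ +£567.5 billion.
Net ΔY = k(ΔG − c·ΔT) = (+£335.244 billion) / 0.411 ≈ +£816 billion.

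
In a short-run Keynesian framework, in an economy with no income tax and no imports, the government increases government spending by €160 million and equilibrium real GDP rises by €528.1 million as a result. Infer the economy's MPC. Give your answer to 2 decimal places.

Implied spending multiplier k = ΔY/ΔG = 528.1/160 ≈ 3.3006.
Since k = 1/(1 − MPC), MPC = 1 − 1/k = 1 − ΔG/ΔY = 1 − 160/528.1 ≈ 0.70.

0.70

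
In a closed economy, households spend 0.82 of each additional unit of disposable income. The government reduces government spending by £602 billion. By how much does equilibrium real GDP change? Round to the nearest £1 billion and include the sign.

−£3,344 billion

Government-spending multiplier = 1/(1 − MPC) = 1/(1 − 0.82) = 1/0.18 ≈ 5.556.
ΔY = k × ΔG = (−£602 billion) / 0.18 ≈ −£3,344 billion.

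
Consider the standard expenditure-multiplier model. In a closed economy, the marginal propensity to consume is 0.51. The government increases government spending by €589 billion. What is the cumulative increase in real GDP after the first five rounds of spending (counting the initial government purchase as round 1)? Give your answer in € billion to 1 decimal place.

€1,160.6 billion

Round 1 adds ΔG = €589 billion; each later round is MPC = 0.51 times the previous.
After 5 rounds: 589 + 300.39 + 153.1989 + 78.131439 + 39.84703389 = ΔG·(1 − c^5)/(1 − c) = 589 × (1 − 0.0345025251)/0.49 ≈ €1,160.6 billion.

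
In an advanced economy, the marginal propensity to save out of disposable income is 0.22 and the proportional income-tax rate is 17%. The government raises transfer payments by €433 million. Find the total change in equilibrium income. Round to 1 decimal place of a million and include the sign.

+€957.9 million

MPC = 1 − MPS = 1 − 0.22 = 0.78.
The transfer change shifts disposable income by +€433 million, so first-round consumption changes by c·ΔTR = 0.78 × (+€433 million) = +€337.74 million.
Expenditure multiplier = 1/(1 − c(1−t)) = 1/(1 − 0.78×0.83) = 1/0.3526 ≈ 2.836.
The transfer multiplier is c × k ≈ 2.212, so ΔY = k × (c·ΔTR) = (+€337.74 million) / 0.3526 ≈ +€957.9 million.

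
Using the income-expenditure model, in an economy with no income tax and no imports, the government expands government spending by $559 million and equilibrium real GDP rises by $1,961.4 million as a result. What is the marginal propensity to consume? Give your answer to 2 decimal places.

0.71

Implied spending multiplier k = ΔY/ΔG = 1,961.4/559 ≈ 3.5088.
Since k = 1/(1 − MPC), MPC = 1 − 1/k = 1 − ΔG/ΔY = 1 − 559/1,961.4 ≈ 0.71.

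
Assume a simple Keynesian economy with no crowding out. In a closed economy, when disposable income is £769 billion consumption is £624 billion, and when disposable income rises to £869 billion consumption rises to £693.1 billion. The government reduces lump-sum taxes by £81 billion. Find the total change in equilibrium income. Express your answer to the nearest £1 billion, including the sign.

+£181 billion

MPC = ΔC/ΔYd = (693.1 − 624)/(869 − 769) = 69.1/100 = 0.691.
A lump-sum tax change of −£81 billion shifts disposable income by +£81 billion; first-round consumption changes by −c × ΔT = −0.691 × (−£81 billion) = +£55.971 billion.
Expenditure multiplier = 1/(1 − MPC) = 1/(1 − 0.691) = 1/0.309 ≈ 3.236.
The tax multiplier is −c × k ≈ −2.236, so ΔY = k × (−c·ΔT) = (+£55.971 billion) / 0.309 ≈ +£181 billion.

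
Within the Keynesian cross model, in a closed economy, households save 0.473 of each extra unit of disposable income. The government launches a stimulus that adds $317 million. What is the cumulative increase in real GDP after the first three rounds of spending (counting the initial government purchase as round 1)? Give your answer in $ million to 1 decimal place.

$572.1 million

MPC = 1 − MPS = 1 − 0.473 = 0.527.
Round 1 adds ΔG = $317 million; each later round is MPC = 0.527 times the previous.
After 3 rounds: 317 + 167.059 + 88.040093 = ΔG·(1 − c^3)/(1 − c) = 317 × (1 − 0.146363183)/0.473 ≈ $572.1 million.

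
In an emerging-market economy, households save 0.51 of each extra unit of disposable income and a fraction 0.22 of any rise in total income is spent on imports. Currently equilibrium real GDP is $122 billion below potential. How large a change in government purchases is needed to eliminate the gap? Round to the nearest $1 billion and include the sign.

MPC = 1 − MPS = 1 − 0.51 = 0.49.
Spending multiplier = 1/(1 − c + m) = 1/(1 − 0.49 + 0.22) = 1/0.73 ≈ 1.37.
Need ΔY = +$122 billion, so ΔG = ΔY/k = (+$122 billion) × 0.73 ≈ +$89 billion.
The government should increase government purchases by $89 billion.

+$89 billion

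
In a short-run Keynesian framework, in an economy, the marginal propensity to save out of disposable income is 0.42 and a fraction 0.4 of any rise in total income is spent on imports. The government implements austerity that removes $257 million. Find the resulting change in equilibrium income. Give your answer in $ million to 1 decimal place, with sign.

−$313.4 million

MPC = 1 − MPS = 1 − 0.42 = 0.58.
Government-spending multiplier = 1/(1 − c + m) = 1/(1 − 0.58 + 0.4) = 1/0.82 ≈ 1.22.
ΔY = k × ΔG = (−$257 million) / 0.82 ≈ −$313.4 million.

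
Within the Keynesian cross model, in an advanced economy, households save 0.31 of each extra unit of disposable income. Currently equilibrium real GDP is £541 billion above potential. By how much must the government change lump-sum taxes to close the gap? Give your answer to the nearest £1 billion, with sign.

MPC = 1 − MPS = 1 − 0.31 = 0.69.
Spending multiplier = 1/(1 − MPC) = 1/(1 − 0.69) = 1/0.31 ≈ 3.226.
Tax multiplier = −c·k = −0.69/0.31 ≈ −2.226. Need ΔY = −£541 billion, so ΔT = ΔY/(−c·k) = −(−£541 billion) × 0.31 / 0.69 ≈ +£243 billion.
The government should raise lump-sum taxes by £243 billion.

+£243 billion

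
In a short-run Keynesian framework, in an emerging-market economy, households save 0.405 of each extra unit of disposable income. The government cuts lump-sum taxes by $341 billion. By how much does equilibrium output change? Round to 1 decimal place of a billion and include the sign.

+$501.0 billion

MPC = 1 − MPS = 1 − 0.405 = 0.595.
A lump-sum tax change of −$341 billion shifts disposable income by +$341 billion; first-round consumption changes by −c × ΔT = −0.595 × (−$341 billion) = +$202.895 billion.
Expenditure multiplier = 1/(1 − MPC) = 1/(1 − 0.595) = 1/0.405 ≈ 2.469.
The tax multiplier is −c × k ≈ −1.469, so ΔY = k × (−c·ΔT) = (+$202.895 billion) / 0.405 ≈ +$501 billion.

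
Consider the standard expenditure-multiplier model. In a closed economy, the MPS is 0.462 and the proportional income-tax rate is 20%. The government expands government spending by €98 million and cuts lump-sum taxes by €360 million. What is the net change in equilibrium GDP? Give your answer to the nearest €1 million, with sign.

MPC = 1 − MPS = 1 − 0.462 = 0.538.
Expenditure multiplier = 1/(1 − c(1−t)) = 1/(1 − 0.538×0.8) = 1/0.5696 ≈ 1.756.
ΔG contributes k·ΔG = (+€98 million) / 0.5696 ≈ +€172.1 million.
ΔT of −€360 million changes first-round spending by −c·ΔT = +€193.68 million, contributing k·(−c·ΔT) = (+€193.68 million) / 0.5696 ≈ +€340 million.
Net ΔY = k(ΔG − c·ΔT) = (+€291.68 million) / 0.5696 ≈ +€512 million.

+€512 million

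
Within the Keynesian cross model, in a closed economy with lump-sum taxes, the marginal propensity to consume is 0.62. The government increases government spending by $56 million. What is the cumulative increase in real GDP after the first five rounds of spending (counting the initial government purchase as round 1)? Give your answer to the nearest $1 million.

Round 1 adds ΔG = $56 million; each later round is MPC = 0.62 times the previous.
After 5 rounds: 56 + 34.72 + 21.5264 + 13.346368 + 8.27474816 = ΔG·(1 − c^5)/(1 − c) = 56 × (1 − 0.0916132832)/0.38 ≈ $134 million.

$134 million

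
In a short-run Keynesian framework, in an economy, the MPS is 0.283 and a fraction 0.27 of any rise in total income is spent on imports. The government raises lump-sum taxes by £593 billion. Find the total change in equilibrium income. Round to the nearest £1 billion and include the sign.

−£769 billion

MPC = 1 − MPS = 1 − 0.283 = 0.717.
A lump-sum tax change of +£593 billion shifts disposable income by −£593 billion; first-round consumption changes by −c × ΔT = −0.717 × (+£593 billion) = −£425.181 billion.
Expenditure multiplier = 1/(1 − c + m) = 1/(1 − 0.717 + 0.27) = 1/0.553 ≈ 1.808.
The tax multiplier is −c × k ≈ −1.297, so ΔY = k × (−c·ΔT) = (−£425.181 billion) / 0.553 ≈ −£769 billion.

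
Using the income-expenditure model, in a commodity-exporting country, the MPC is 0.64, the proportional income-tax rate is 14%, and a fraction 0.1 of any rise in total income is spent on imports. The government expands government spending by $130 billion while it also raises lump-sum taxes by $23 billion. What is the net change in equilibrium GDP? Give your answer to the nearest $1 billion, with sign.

Expenditure multiplier = 1/(1 − c(1−t) + m) = 1/(1 − 0.64×0.86 + 0.1) = 1/0.5496 ≈ 1.82.
ΔG contributes k·ΔG = (+$130 billion) / 0.5496 ≈ +$236.5 billion.
ΔT of +$23 billion changes first-round spending by −c·ΔT = −$14.72 billion, contributing k·(−c·ΔT) = (−$14.72 billion) / 0.5496 ≈ −$26.8 billion.
Net ΔY = k(ΔG − c·ΔT) = (+$115.28 billion) / 0.5496 ≈ +$210 billion.

+$210 billion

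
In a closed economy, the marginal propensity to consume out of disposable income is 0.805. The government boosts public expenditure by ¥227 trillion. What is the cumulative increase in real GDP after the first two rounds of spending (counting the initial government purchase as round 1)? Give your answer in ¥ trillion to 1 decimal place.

Round 1 adds ΔG = ¥227 trillion; each later round is MPC = 0.805 times the previous.
After 2 rounds: 227 + 182.735 = ΔG·(1 − c^2)/(1 − c) = 227 × (1 − 0.648025)/0.195 ≈ ¥409.7 trillion.

¥409.7 trillion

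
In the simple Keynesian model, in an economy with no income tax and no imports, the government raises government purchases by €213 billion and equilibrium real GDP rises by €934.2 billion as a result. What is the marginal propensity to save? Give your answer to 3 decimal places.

Implied spending multiplier k = ΔY/ΔG = 934.2/213 ≈ 4.3859.
Since k = 1/(1 − MPC), MPC = 1 − 1/k = 1 − ΔG/ΔY = 1 − 213/934.2 ≈ 0.772.
MPS = 1 − MPC = 0.228.

0.228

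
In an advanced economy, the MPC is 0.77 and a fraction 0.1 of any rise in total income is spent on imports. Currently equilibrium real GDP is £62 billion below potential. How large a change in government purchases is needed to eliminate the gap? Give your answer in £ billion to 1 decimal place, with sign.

Spending multiplier = 1/(1 − c + m) = 1/(1 − 0.77 + 0.1) = 1/0.33 ≈ 3.03.
Need ΔY = +£62 billion, so ΔG = ΔY/k = (+£62 billion) × 0.33 ≈ +£20.5 billion.
The government should increase government purchases by £20.5 billion.

+£20.5 billion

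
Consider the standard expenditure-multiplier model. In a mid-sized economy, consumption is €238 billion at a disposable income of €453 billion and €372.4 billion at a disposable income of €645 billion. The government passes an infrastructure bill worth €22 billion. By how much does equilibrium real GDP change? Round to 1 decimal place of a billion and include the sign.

MPC = ΔC/ΔYd = (372.4 − 238)/(645 − 453) = 134.4/192 = 0.7.
Spending multiplier = 1/(1 − MPC) = 1/(1 − 0.7) = 1/0.3 ≈ 3.333.
ΔY = k × ΔG = (+€22 billion) / 0.3 ≈ +€73.3 billion.

+€73.3 billion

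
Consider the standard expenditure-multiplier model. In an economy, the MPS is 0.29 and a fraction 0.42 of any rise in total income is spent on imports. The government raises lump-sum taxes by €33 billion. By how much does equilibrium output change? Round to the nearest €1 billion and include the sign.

−€33 billion

MPC = 1 − MPS = 1 − 0.29 = 0.71.
A lump-sum tax change of +€33 billion shifts disposable income by −€33 billion; first-round consumption changes by −c × ΔT = −0.71 × (+€33 billion) = −€23.43 billion.
Expenditure multiplier = 1/(1 − c + m) = 1/(1 − 0.71 + 0.42) = 1/0.71 ≈ 1.408.
The tax multiplier is −c × k = −1, so ΔY = k × (−c·ΔT) = (−€23.43 billion) / 0.71 = −€33 billion.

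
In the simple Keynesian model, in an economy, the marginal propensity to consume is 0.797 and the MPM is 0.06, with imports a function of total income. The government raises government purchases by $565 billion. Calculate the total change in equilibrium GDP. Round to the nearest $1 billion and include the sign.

+$2,148 billion

Spending multiplier = 1/(1 − c + m) = 1/(1 − 0.797 + 0.06) = 1/0.263 ≈ 3.802.
ΔY = k × ΔG = (+$565 billion) / 0.263 ≈ +$2,148 billion.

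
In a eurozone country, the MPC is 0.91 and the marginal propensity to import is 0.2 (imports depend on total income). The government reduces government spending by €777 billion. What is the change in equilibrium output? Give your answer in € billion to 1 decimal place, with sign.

Government-spending multiplier = 1/(1 − c + m) = 1/(1 − 0.91 + 0.2) = 1/0.29 ≈ 3.448.
ΔY = k × ΔG = (−€777 billion) / 0.29 ≈ −€2,679.3 billion.

−€2,679.3 billion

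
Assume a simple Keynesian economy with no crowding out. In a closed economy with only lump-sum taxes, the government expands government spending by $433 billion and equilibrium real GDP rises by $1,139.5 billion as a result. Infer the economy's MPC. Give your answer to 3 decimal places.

0.620

Implied spending multiplier k = ΔY/ΔG = 1,139.5/433 ≈ 2.6316.
Since k = 1/(1 − MPC), MPC = 1 − 1/k = 1 − ΔG/ΔY = 1 − 433/1,139.5 ≈ 0.620.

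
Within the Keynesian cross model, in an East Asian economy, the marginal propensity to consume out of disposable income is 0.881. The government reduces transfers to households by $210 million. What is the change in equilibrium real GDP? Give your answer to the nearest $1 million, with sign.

The transfer change shifts disposable income by −$210 million, so first-round consumption changes by c·ΔTR = 0.881 × (−$210 million) = −$185.01 million.
Expenditure multiplier = 1/(1 − MPC) = 1/(1 − 0.881) = 1/0.119 ≈ 8.403.
The transfer multiplier is c × k ≈ 7.403, so ΔY = k × (c·ΔTR) = (−$185.01 million) / 0.119 ≈ −$1,555 million.

−$1,555 million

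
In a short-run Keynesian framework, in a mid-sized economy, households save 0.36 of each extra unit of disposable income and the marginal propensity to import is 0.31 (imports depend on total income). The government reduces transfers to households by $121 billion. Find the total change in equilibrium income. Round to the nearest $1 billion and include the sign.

MPC = 1 − MPS = 1 − 0.36 = 0.64.
The transfer change shifts disposable income by −$121 billion, so first-round consumption changes by c·ΔTR = 0.64 × (−$121 billion) = −$77.44 billion.
Expenditure multiplier = 1/(1 − c + m) = 1/(1 − 0.64 + 0.31) = 1/0.67 ≈ 1.493.
The transfer multiplier is c × k ≈ 0.955, so ΔY = k × (c·ΔTR) = (−$77.44 billion) / 0.67 ≈ −$116 billion.

−$116 billion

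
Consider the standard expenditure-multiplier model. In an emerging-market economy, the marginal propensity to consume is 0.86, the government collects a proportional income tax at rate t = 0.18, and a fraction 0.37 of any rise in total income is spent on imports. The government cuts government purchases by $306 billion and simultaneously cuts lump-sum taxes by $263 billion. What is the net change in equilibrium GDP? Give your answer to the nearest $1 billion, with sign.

Expenditure multiplier = 1/(1 − c(1−t) + m) = 1/(1 − 0.86×0.82 + 0.37) = 1/0.6648 ≈ 1.504.
ΔG contributes k·ΔG = (−$306 billion) / 0.6648 ≈ −$460.3 billion.
ΔT of −$263 billion changes first-round spending by −c·ΔT = +$226.18 billion, contributing k·(−c·ΔT) = (+$226.18 billion) / 0.6648 ≈ +$340.2 billion.
Net ΔY = k(ΔG − c·ΔT) = (−$79.82 billion) / 0.6648 ≈ −$120 billion.

−$120 billion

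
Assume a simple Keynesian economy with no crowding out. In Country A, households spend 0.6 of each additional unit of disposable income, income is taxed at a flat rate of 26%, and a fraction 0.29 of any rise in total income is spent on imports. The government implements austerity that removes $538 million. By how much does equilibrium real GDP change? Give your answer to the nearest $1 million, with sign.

−$636 million

Government-spending multiplier = 1/(1 − c(1−t) + m) = 1/(1 − 0.6×0.74 + 0.29) = 1/0.846 ≈ 1.182.
ΔY = k × ΔG = (−$538 million) / 0.846 ≈ −$636 million.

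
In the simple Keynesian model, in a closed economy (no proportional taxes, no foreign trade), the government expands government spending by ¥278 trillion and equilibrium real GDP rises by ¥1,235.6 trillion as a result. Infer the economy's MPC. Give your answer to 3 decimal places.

0.775

Implied spending multiplier k = ΔY/ΔG = 1,235.6/278 ≈ 4.4446.
Since k = 1/(1 − MPC), MPC = 1 − 1/k = 1 − ΔG/ΔY = 1 − 278/1,235.6 ≈ 0.775.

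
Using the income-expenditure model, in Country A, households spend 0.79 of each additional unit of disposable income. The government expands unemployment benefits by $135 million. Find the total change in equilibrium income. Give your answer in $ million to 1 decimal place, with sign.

+$507.9 million

The transfer change shifts disposable income by +$135 million, so first-round consumption changes by c·ΔTR = 0.79 × (+$135 million) = +$106.65 million.
Expenditure multiplier = 1/(1 − MPC) = 1/(1 − 0.79) = 1/0.21 ≈ 4.762.
The transfer multiplier is c × k ≈ 3.762, so ΔY = k × (c·ΔTR) = (+$106.65 million) / 0.21 ≈ +$507.9 million.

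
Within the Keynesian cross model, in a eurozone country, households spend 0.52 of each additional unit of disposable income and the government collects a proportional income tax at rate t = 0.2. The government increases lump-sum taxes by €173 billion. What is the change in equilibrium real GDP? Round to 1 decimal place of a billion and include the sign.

−€154.0 billion

A lump-sum tax change of +€173 billion shifts disposable income by −€173 billion; first-round consumption changes by −c × ΔT = −0.52 × (+€173 billion) = −€89.96 billion.
Expenditure multiplier = 1/(1 − c(1−t)) = 1/(1 − 0.52×0.8) = 1/0.584 ≈ 1.712.
The tax multiplier is −c × k ≈ −0.89, so ΔY = k × (−c·ΔT) = (−€89.96 billion) / 0.584 ≈ −€154 billion.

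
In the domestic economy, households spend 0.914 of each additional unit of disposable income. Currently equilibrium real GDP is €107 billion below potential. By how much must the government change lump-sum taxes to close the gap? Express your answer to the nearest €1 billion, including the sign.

Spending multiplier = 1/(1 − MPC) = 1/(1 − 0.914) = 1/0.086 ≈ 11.628.
Tax multiplier = −c·k = −0.914/0.086 ≈ −10.628. Need ΔY = +€107 billion, so ΔT = ΔY/(−c·k) = −(+€107 billion) × 0.086 / 0.914 ≈ −€10 billion.
The government should cut lump-sum taxes by €10 billion.

−€10 billion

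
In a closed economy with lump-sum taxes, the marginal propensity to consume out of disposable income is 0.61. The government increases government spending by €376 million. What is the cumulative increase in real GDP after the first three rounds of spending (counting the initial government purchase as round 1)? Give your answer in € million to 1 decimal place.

€745.3 million

Round 1 adds ΔG = €376 million; each later round is MPC = 0.61 times the previous.
After 3 rounds: 376 + 229.36 + 139.9096 = ΔG·(1 − c^3)/(1 − c) = 376 × (1 − 0.226981)/0.39 ≈ €745.3 million.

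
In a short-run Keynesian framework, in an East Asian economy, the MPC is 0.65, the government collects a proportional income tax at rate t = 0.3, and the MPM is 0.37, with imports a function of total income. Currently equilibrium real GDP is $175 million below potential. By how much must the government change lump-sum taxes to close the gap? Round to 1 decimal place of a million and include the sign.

Spending multiplier = 1/(1 − c(1−t) + m) = 1/(1 − 0.65×0.7 + 0.37) = 1/0.915 ≈ 1.093.
Tax multiplier = −c·k = −0.65/0.915 ≈ −0.71. Need ΔY = +$175 million, so ΔT = ΔY/(−c·k) = −(+$175 million) × 0.915 / 0.65 ≈ −$246.3 million.
The government should cut lump-sum taxes by $246.3 million.

−$246.3 million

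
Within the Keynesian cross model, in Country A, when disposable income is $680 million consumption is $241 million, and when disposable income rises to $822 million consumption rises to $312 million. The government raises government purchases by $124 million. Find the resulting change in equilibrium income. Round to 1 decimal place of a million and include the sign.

+$248.0 million

MPC = ΔC/ΔYd = (312 − 241)/(822 − 680) = 71/142 = 0.5.
Spending multiplier = 1/(1 − MPC) = 1/(1 − 0.5) = 1/0.5 = 2.
ΔY = k × ΔG = (+$124 million) / 0.5 = +$248 million.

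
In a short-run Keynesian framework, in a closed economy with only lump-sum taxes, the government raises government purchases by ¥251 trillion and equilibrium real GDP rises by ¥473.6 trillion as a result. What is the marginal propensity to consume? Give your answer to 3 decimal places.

0.470

Implied spending multiplier k = ΔY/ΔG = 473.6/251 ≈ 1.8869.
Since k = 1/(1 − MPC), MPC = 1 − 1/k = 1 − ΔG/ΔY = 1 − 251/473.6 ≈ 0.470.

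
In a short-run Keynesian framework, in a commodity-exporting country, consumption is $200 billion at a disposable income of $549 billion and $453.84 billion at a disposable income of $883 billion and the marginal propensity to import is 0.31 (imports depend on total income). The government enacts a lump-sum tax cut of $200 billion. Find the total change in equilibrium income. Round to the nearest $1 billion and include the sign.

MPC = ΔC/ΔYd = (453.84 − 200)/(883 − 549) = 253.84/334 = 0.76.
A lump-sum tax change of −$200 billion shifts disposable income by +$200 billion; first-round consumption changes by −c × ΔT = −0.76 × (−$200 billion) = +$152 billion.
Expenditure multiplier = 1/(1 − c + m) = 1/(1 − 0.76 + 0.31) = 1/0.55 ≈ 1.818.
The tax multiplier is −c × k ≈ −1.382, so ΔY = k × (−c·ΔT) = (+$152 billion) / 0.55 ≈ +$276 billion.

+$276 billion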